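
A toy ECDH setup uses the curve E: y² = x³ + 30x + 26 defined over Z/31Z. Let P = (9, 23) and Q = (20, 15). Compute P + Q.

(22, 9)

(9, 23) + (20, 15). λ = (15 - 23)/(20 - 9) ≡ 23/11 mod 31. 11⁻¹ ≡ 17 (mod 31) since 11·17 = 187 ≡ 1, so λ ≡ 19.
  x = λ² - 9 - 20 = 361 - 29 ≡ 22; y = λ·(9 - 22) - 23 ≡ 9. → (22, 9)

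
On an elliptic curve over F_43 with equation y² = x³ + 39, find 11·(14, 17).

(22, 25)

Write G = (14, 17).
Double-and-add on 11 = (1011)₂. Start with G = (14, 17) for the leading 1-bit.
double: tangent at (14, 17): λ = (3·14² + 0)/(2·17) ≡ 29/34. 34⁻¹ ≡ 19 (mod 43) since 34·19 = 646 ≡ 1, so λ ≡ 29·19 ≡ 35.
  x = λ² - 14 - 14 = 1225 - 28 ≡ 36; y = λ·(14 - 36) - 17 ≡ 30. → (36, 30)
double: tangent at (36, 30): λ = (3·36² + 0)/(2·30) ≡ 18/17. 17⁻¹ ≡ 38 (mod 43) since 17·38 = 646 ≡ 1, so λ ≡ 18·38 ≡ 39.
  x = λ² - 36 - 36 = 1521 - 72 ≡ 30; y = λ·(36 - 30) - 30 ≡ 32. → (30, 32)
add G: (30, 32) + (14, 17). λ = (17 - 32)/(14 - 30) ≡ 28/27 mod 43. 27⁻¹ ≡ 8 (mod 43), so λ ≡ 9.
  x = λ² - 30 - 14 = 81 - 44 ≡ 37; y = λ·(30 - 37) - 32 ≡ 34. → (37, 34)
double: tangent at (37, 34): λ = (3·37² + 0)/(2·34) ≡ 22/25. 25⁻¹ ≡ 31 (mod 43) since 25·31 = 775 ≡ 1, so λ ≡ 22·31 ≡ 37.
  x = λ² - 37 - 37 = 1369 - 74 ≡ 5; y = λ·(37 - 5) - 34 ≡ 32. → (5, 32)
add G: (5, 32) + (14, 17). λ = (17 - 32)/(14 - 5) ≡ 28/9 mod 43. 9⁻¹ ≡ 24 (mod 43) since 9·24 = 216 ≡ 1, so λ ≡ 27.
  x = λ² - 5 - 14 = 729 - 19 ≡ 22; y = λ·(5 - 22) - 32 ≡ 25. → (22, 25)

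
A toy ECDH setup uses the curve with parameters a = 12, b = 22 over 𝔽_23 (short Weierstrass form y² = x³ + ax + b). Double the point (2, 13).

tangent at (2, 13): λ = (3·2² + 12)/(2·13) ≡ 1/3. 3⁻¹ ≡ 8 (mod 23) since 3·8 = 24 ≡ 1, so λ ≡ 1·8 ≡ 8.
  x = λ² - 2 - 2 = 64 - 4 ≡ 14; y = λ·(2 - 14) - 13 ≡ 6. → (14, 6)

(14, 6)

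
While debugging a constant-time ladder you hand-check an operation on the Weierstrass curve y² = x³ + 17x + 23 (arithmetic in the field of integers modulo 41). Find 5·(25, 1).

Write P = (25, 1).
Double-and-add on 5 = (101)₂. Start with P = (25, 1) for the leading 1-bit.
double: tangent at (25, 1): λ = (3·25² + 17)/(2·1) ≡ 6/2. 2⁻¹ ≡ 21 (mod 41), so λ ≡ 6·21 ≡ 3.
  x = λ² - 25 - 25 = 9 - 50 ≡ 0; y = λ·(25 - 0) - 1 ≡ 33. → (0, 33)
double: tangent at (0, 33): λ = (3·0² + 17)/(2·33) ≡ 17/25. 25⁻¹ ≡ 23 (mod 41), so λ ≡ 17·23 ≡ 22.
  x = λ² - 0 - 0 = 484 - 0 ≡ 33; y = λ·(0 - 33) - 33 ≡ 20. → (33, 20)
add P: (33, 20) + (25, 1). λ = (1 - 20)/(25 - 33) ≡ 22/33 mod 41. 33⁻¹ ≡ 5 (mod 41), so λ ≡ 28.
  x = λ² - 33 - 25 = 784 - 58 ≡ 29; y = λ·(33 - 29) - 20 ≡ 10. → (29, 10)

(29, 10)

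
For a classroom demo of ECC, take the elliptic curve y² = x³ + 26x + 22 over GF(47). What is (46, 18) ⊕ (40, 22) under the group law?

(45, 44)

(46, 18) + (40, 22). λ = (22 - 18)/(40 - 46) ≡ 4/41 mod 47. 41⁻¹ ≡ 39 (mod 47), so λ ≡ 15.
  x = λ² - 46 - 40 = 225 - 86 ≡ 45; y = λ·(46 - 45) - 18 ≡ 44. → (45, 44)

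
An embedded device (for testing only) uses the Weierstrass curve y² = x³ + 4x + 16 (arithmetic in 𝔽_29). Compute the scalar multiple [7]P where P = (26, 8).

(26, 8)

Double-and-add on 7 = (111)₂. Start with P = (26, 8) for the leading 1-bit.
double: tangent at (26, 8): λ = (3·26² + 4)/(2·8) ≡ 2/16. 16⁻¹ ≡ 20 (mod 29), so λ ≡ 2·20 ≡ 11.
  x = λ² - 26 - 26 = 121 - 52 ≡ 11; y = λ·(26 - 11) - 8 ≡ 12. → (11, 12)
add P: (11, 12) + (26, 8). λ = (8 - 12)/(26 - 11) ≡ 25/15 mod 29. 15⁻¹ ≡ 2 (mod 29), so λ ≡ 21.
  x = λ² - 11 - 26 = 441 - 37 ≡ 27; y = λ·(11 - 27) - 12 ≡ 0. → (27, 0)
double: (27, 0) + (27, 0): same x and y₁ ≡ -y₂, so the sum is O.
add P: O + (26, 8) = (26, 8) (identity).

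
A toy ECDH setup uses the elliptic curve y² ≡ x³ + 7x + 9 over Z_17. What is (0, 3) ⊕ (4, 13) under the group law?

(0, 3) + (4, 13). λ = (13 - 3)/(4 - 0) ≡ 10/4 mod 17. 4⁻¹ ≡ 13 (mod 17), so λ ≡ 11.
  x = λ² - 0 - 4 = 121 - 4 ≡ 15; y = λ·(0 - 15) - 3 ≡ 2. → (15, 2)

(15, 2)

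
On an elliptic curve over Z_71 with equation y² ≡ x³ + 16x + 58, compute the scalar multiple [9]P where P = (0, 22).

Double-and-add on 9 = (1001)₂. Start with P = (0, 22) for the leading 1-bit.
double: tangent at (0, 22): λ = (3·0² + 16)/(2·22) ≡ 16/44. 44⁻¹ ≡ 21 (mod 71) since 44·21 = 924 ≡ 1, so λ ≡ 16·21 ≡ 52.
  x = λ² - 0 - 0 = 2704 - 0 ≡ 6; y = λ·(0 - 6) - 22 ≡ 21. → (6, 21)
double: tangent at (6, 21): λ = (3·6² + 16)/(2·21) ≡ 53/42. 42⁻¹ ≡ 22 (mod 71) since 42·22 = 924 ≡ 1, so λ ≡ 53·22 ≡ 30.
  x = λ² - 6 - 6 = 900 - 12 ≡ 36; y = λ·(6 - 36) - 21 ≡ 2. → (36, 2)
double: tangent at (36, 2): λ = (3·36² + 16)/(2·2) ≡ 70/4. 4⁻¹ ≡ 18 (mod 71) since 4·18 = 72 ≡ 1, so λ ≡ 70·18 ≡ 53.
  x = λ² - 36 - 36 = 2809 - 72 ≡ 39; y = λ·(36 - 39) - 2 ≡ 52. → (39, 52)
add P: (39, 52) + (0, 22). λ = (22 - 52)/(0 - 39) ≡ 41/32 mod 71. 32⁻¹ ≡ 20 (mod 71), so λ ≡ 39.
  x = λ² - 39 - 0 = 1521 - 39 ≡ 62; y = λ·(39 - 62) - 52 ≡ 45. → (62, 45)

(62, 45)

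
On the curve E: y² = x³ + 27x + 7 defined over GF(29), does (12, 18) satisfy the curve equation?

no

y² = 18² ≡ 5; x³ + 27x + 7 = 2059 ≡ 0 (mod 29). 5 ≠ 0.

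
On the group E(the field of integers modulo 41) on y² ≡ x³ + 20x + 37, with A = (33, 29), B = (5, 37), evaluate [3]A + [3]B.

(20, 14)

First 3A:
Repeated addition: build up to 3A.
2A: tangent at (33, 29): λ = (3·33² + 20)/(2·29) ≡ 7/17. 17⁻¹ ≡ 29 (mod 41), so λ ≡ 7·29 ≡ 39.
  x = λ² - 33 - 33 = 1521 - 66 ≡ 20; y = λ·(33 - 20) - 29 ≡ 27. → (20, 27)
3A: (20, 27) + (33, 29). λ = (29 - 27)/(33 - 20) ≡ 2/13 mod 41. 13⁻¹ ≡ 19 (mod 41) since 13·19 = 247 ≡ 1, so λ ≡ 38.
  x = λ² - 20 - 33 = 1444 - 53 ≡ 38; y = λ·(20 - 38) - 27 ≡ 27. → (38, 27)
3A = (38, 27).
Next 3B:
Repeated addition: build up to 3B.
2B: tangent at (5, 37): λ = (3·5² + 20)/(2·37) ≡ 13/33. 33⁻¹ ≡ 5 (mod 41), so λ ≡ 13·5 ≡ 24.
  x = λ² - 5 - 5 = 576 - 10 ≡ 33; y = λ·(5 - 33) - 37 ≡ 29. → (33, 29)
3B: (33, 29) + (5, 37). λ = (37 - 29)/(5 - 33) ≡ 8/13 mod 41. 13⁻¹ ≡ 19 (mod 41) since 13·19 = 247 ≡ 1, so λ ≡ 29.
  x = λ² - 33 - 5 = 841 - 38 ≡ 24; y = λ·(33 - 24) - 29 ≡ 27. → (24, 27)
3B = (24, 27).
Finally 3A + 3B:
(38, 27) + (24, 27). λ = (27 - 27)/(24 - 38) ≡ 0/27 mod 41. 27⁻¹ ≡ 38 (mod 41), so λ ≡ 0.
  x = λ² - 38 - 24 = 0 - 62 ≡ 20; y = λ·(38 - 20) - 27 ≡ 14. → (20, 14)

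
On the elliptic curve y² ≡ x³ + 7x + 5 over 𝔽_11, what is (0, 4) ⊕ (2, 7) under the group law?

(0, 4) + (2, 7). λ = (7 - 4)/(2 - 0) ≡ 3/2 mod 11. 2⁻¹ ≡ 6 (mod 11) since 2·6 = 12 ≡ 1, so λ ≡ 7.
  x = λ² - 0 - 2 = 49 - 2 ≡ 3; y = λ·(0 - 3) - 4 ≡ 8. → (3, 8)

(3, 8)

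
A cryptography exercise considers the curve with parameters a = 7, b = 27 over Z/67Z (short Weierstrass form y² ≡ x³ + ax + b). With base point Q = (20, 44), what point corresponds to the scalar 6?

Double-and-add on 6 = (110)₂. Start with Q = (20, 44) for the leading 1-bit.
double: tangent at (20, 44): λ = (3·20² + 7)/(2·44) ≡ 1/21. 21⁻¹ ≡ 16 (mod 67), so λ ≡ 1·16 ≡ 16.
  x = λ² - 20 - 20 = 256 - 40 ≡ 15; y = λ·(20 - 15) - 44 ≡ 36. → (15, 36)
add Q: (15, 36) + (20, 44). λ = (44 - 36)/(20 - 15) ≡ 8/5 mod 67. 5⁻¹ ≡ 27 (mod 67) since 5·27 = 135 ≡ 1, so λ ≡ 15.
  x = λ² - 15 - 20 = 225 - 35 ≡ 56; y = λ·(15 - 56) - 36 ≡ 19. → (56, 19)
double: tangent at (56, 19): λ = (3·56² + 7)/(2·19) ≡ 35/38. 38⁻¹ ≡ 30 (mod 67) since 38·30 = 1140 ≡ 1, so λ ≡ 35·30 ≡ 45.
  x = λ² - 56 - 56 = 2025 - 112 ≡ 37; y = λ·(56 - 37) - 19 ≡ 32. → (37, 32)

(37, 32)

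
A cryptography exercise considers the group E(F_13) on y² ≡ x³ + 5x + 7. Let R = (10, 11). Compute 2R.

tangent at (10, 11): λ = (3·10² + 5)/(2·11) ≡ 6/9. 9⁻¹ ≡ 3 (mod 13) since 9·3 = 27 ≡ 1, so λ ≡ 6·3 ≡ 5.
  x = λ² - 10 - 10 = 25 - 20 ≡ 5; y = λ·(10 - 5) - 11 ≡ 1. → (5, 1)

(5, 1)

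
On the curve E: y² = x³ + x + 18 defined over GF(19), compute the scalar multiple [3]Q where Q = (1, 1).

(13, 9)

Repeated addition: build up to 3Q.
2Q: tangent at (1, 1): λ = (3·1² + 1)/(2·1) ≡ 4/2. 2⁻¹ ≡ 10 (mod 19), so λ ≡ 4·10 ≡ 2.
  x = λ² - 1 - 1 = 4 - 2 ≡ 2; y = λ·(1 - 2) - 1 ≡ 16. → (2, 16)
3Q: (2, 16) + (1, 1). λ = (1 - 16)/(1 - 2) ≡ 4/18 mod 19. 18⁻¹ ≡ 18 (mod 19), so λ ≡ 15.
  x = λ² - 2 - 1 = 225 - 3 ≡ 13; y = λ·(2 - 13) - 16 ≡ 9. → (13, 9)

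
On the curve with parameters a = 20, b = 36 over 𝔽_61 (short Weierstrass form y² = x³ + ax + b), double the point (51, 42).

tangent at (51, 42): λ = (3·51² + 20)/(2·42) ≡ 15/23. 23⁻¹ ≡ 8 (mod 61), so λ ≡ 15·8 ≡ 59.
  x = λ² - 51 - 51 = 3481 - 102 ≡ 24; y = λ·(51 - 24) - 42 ≡ 26. → (24, 26)

(24, 26)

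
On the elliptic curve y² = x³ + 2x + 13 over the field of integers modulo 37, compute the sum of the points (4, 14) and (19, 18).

(4, 14) + (19, 18). λ = (18 - 14)/(19 - 4) ≡ 4/15 mod 37. 15⁻¹ ≡ 5 (mod 37) since 15·5 = 75 ≡ 1, so λ ≡ 20.
  x = λ² - 4 - 19 = 400 - 23 ≡ 7; y = λ·(4 - 7) - 14 ≡ 0. → (7, 0)

(7, 0)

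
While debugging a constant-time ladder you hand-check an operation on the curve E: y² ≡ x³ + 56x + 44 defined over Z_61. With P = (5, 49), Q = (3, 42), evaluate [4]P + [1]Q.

(33, 58)

First 4P:
Double-and-add on 4 = (100)₂. Start with P = (5, 49) for the leading 1-bit.
double: tangent at (5, 49): λ = (3·5² + 56)/(2·49) ≡ 9/37. 37⁻¹ ≡ 33 (mod 61), so λ ≡ 9·33 ≡ 53.
  x = λ² - 5 - 5 = 2809 - 10 ≡ 54; y = λ·(5 - 54) - 49 ≡ 38. → (54, 38)
double: tangent at (54, 38): λ = (3·54² + 56)/(2·38) ≡ 20/15. 15⁻¹ ≡ 57 (mod 61) since 15·57 = 855 ≡ 1, so λ ≡ 20·57 ≡ 42.
  x = λ² - 54 - 54 = 1764 - 108 ≡ 9; y = λ·(54 - 9) - 38 ≡ 22. → (9, 22)
4P = (9, 22).
Finally 4P + Q:
(9, 22) + (3, 42). λ = (42 - 22)/(3 - 9) ≡ 20/55 mod 61. 55⁻¹ ≡ 10 (mod 61), so λ ≡ 17.
  x = λ² - 9 - 3 = 289 - 12 ≡ 33; y = λ·(9 - 33) - 22 ≡ 58. → (33, 58)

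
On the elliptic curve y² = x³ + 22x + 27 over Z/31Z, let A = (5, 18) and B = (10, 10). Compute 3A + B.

(1, 22)

First 3A:
Repeated addition: build up to 3A.
2A: tangent at (5, 18): λ = (3·5² + 22)/(2·18) ≡ 4/5. 5⁻¹ ≡ 25 (mod 31) since 5·25 = 125 ≡ 1, so λ ≡ 4·25 ≡ 7.
  x = λ² - 5 - 5 = 49 - 10 ≡ 8; y = λ·(5 - 8) - 18 ≡ 23. → (8, 23)
3A: (8, 23) + (5, 18). λ = (18 - 23)/(5 - 8) ≡ 26/28 mod 31. 28⁻¹ ≡ 10 (mod 31), so λ ≡ 12.
  x = λ² - 8 - 5 = 144 - 13 ≡ 7; y = λ·(8 - 7) - 23 ≡ 20. → (7, 20)
3A = (7, 20).
Finally 3A + B:
(7, 20) + (10, 10). λ = (10 - 20)/(10 - 7) ≡ 21/3 mod 31. 3⁻¹ ≡ 21 (mod 31) since 3·21 = 63 ≡ 1, so λ ≡ 7.
  x = λ² - 7 - 10 = 49 - 17 ≡ 1; y = λ·(7 - 1) - 20 ≡ 22. → (1, 22)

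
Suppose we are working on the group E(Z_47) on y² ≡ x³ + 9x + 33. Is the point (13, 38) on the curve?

no

y² = 38² ≡ 34; x³ + 9x + 33 = 2347 ≡ 44 (mod 47). 34 ≠ 44.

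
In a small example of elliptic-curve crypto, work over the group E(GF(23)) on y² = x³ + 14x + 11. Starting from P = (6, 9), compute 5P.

Repeated addition: build up to 5P.
2P: tangent at (6, 9): λ = (3·6² + 14)/(2·9) ≡ 7/18. 18⁻¹ ≡ 9 (mod 23), so λ ≡ 7·9 ≡ 17.
  x = λ² - 6 - 6 = 289 - 12 ≡ 1; y = λ·(6 - 1) - 9 ≡ 7. → (1, 7)
3P: (1, 7) + (6, 9). λ = (9 - 7)/(6 - 1) ≡ 2/5 mod 23. 5⁻¹ ≡ 14 (mod 23) since 5·14 = 70 ≡ 1, so λ ≡ 5.
  x = λ² - 1 - 6 = 25 - 7 ≡ 18; y = λ·(1 - 18) - 7 ≡ 0. → (18, 0)
4P: (18, 0) + (6, 9). λ = (9 - 0)/(6 - 18) ≡ 9/11 mod 23. 11⁻¹ ≡ 21 (mod 23) since 11·21 = 231 ≡ 1, so λ ≡ 5.
  x = λ² - 18 - 6 = 25 - 24 ≡ 1; y = λ·(18 - 1) - 0 ≡ 16. → (1, 16)
5P: (1, 16) + (6, 9). λ = (9 - 16)/(6 - 1) ≡ 16/5 mod 23. 5⁻¹ ≡ 14 (mod 23), so λ ≡ 17.
  x = λ² - 1 - 6 = 289 - 7 ≡ 6; y = λ·(1 - 6) - 16 ≡ 14. → (6, 14)

(6, 14)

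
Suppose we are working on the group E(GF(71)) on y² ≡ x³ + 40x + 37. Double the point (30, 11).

(61, 46)

tangent at (30, 11): λ = (3·30² + 40)/(2·11) ≡ 42/22. 22⁻¹ ≡ 42 (mod 71), so λ ≡ 42·42 ≡ 60.
  x = λ² - 30 - 30 = 3600 - 60 ≡ 61; y = λ·(30 - 61) - 11 ≡ 46. → (61, 46)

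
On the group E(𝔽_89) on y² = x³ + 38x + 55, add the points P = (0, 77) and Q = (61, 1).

(0, 77) + (61, 1). λ = (1 - 77)/(61 - 0) ≡ 13/61 mod 89. 61⁻¹ ≡ 54 (mod 89), so λ ≡ 79.
  x = λ² - 0 - 61 = 6241 - 61 ≡ 39; y = λ·(0 - 39) - 77 ≡ 46. → (39, 46)

(39, 46)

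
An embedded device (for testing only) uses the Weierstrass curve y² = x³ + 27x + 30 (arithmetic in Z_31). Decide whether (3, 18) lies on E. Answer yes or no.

y² = 18² ≡ 14; x³ + 27x + 30 = 138 ≡ 14 (mod 31). 14 = 14.

yes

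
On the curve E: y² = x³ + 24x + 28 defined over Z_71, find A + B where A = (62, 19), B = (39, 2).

(62, 19) + (39, 2). λ = (2 - 19)/(39 - 62) ≡ 54/48 mod 71. 48⁻¹ ≡ 37 (mod 71), so λ ≡ 10.
  x = λ² - 62 - 39 = 100 - 101 ≡ 70; y = λ·(62 - 70) - 19 ≡ 43. → (70, 43)

(70, 43)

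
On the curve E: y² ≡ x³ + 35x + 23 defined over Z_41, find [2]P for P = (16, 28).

tangent at (16, 28): λ = (3·16² + 35)/(2·28) ≡ 24/15. 15⁻¹ ≡ 11 (mod 41) since 15·11 = 165 ≡ 1, so λ ≡ 24·11 ≡ 18.
  x = λ² - 16 - 16 = 324 - 32 ≡ 5; y = λ·(16 - 5) - 28 ≡ 6. → (5, 6)

(5, 6)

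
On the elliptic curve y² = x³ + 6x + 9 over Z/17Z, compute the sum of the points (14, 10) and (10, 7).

(14, 10) + (10, 7). λ = (7 - 10)/(10 - 14) ≡ 14/13 mod 17. 13⁻¹ ≡ 4 (mod 17), so λ ≡ 5.
  x = λ² - 14 - 10 = 25 - 24 ≡ 1; y = λ·(14 - 1) - 10 ≡ 4. → (1, 4)

(1, 4)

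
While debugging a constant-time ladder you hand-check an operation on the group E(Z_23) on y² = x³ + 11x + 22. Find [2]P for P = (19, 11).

tangent at (19, 11): λ = (3·19² + 11)/(2·11) ≡ 13/22. 22⁻¹ ≡ 22 (mod 23) since 22·22 = 484 ≡ 1, so λ ≡ 13·22 ≡ 10.
  x = λ² - 19 - 19 = 100 - 38 ≡ 16; y = λ·(19 - 16) - 11 ≡ 19. → (16, 19)

(16, 19)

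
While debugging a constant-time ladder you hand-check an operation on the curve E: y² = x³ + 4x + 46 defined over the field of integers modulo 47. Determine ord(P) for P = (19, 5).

2P: tangent at (19, 5): λ = (3·19² + 4)/(2·5) ≡ 6/10. 10⁻¹ ≡ 33 (mod 47), so λ ≡ 6·33 ≡ 10.
  x = λ² - 19 - 19 = 100 - 38 ≡ 15; y = λ·(19 - 15) - 5 ≡ 35. → (15, 35)
3P: (15, 35) + (19, 5). λ = (5 - 35)/(19 - 15) ≡ 17/4 mod 47. 4⁻¹ ≡ 12 (mod 47) since 4·12 = 48 ≡ 1, so λ ≡ 16.
  x = λ² - 15 - 19 = 256 - 34 ≡ 34; y = λ·(15 - 34) - 35 ≡ 37. → (34, 37)
4P: (34, 37) + (19, 5). λ = (5 - 37)/(19 - 34) ≡ 15/32 mod 47. 32⁻¹ ≡ 25 (mod 47), so λ ≡ 46.
  x = λ² - 34 - 19 = 2116 - 53 ≡ 42; y = λ·(34 - 42) - 37 ≡ 18. → (42, 18)
5P: (42, 18) + (19, 5). λ = (5 - 18)/(19 - 42) ≡ 34/24 mod 47. 24⁻¹ ≡ 2 (mod 47), so λ ≡ 21.
  x = λ² - 42 - 19 = 441 - 61 ≡ 4; y = λ·(42 - 4) - 18 ≡ 28. → (4, 28)
6P: (4, 28) + (19, 5). λ = (5 - 28)/(19 - 4) ≡ 24/15 mod 47. 15⁻¹ ≡ 22 (mod 47), so λ ≡ 11.
  x = λ² - 4 - 19 = 121 - 23 ≡ 4; y = λ·(4 - 4) - 28 ≡ 19. → (4, 19)
7P: (4, 19) + (19, 5). λ = (5 - 19)/(19 - 4) ≡ 33/15 mod 47. 15⁻¹ ≡ 22 (mod 47), so λ ≡ 21.
  x = λ² - 4 - 19 = 441 - 23 ≡ 42; y = λ·(4 - 42) - 19 ≡ 29. → (42, 29)
8P: (42, 29) + (19, 5). λ = (5 - 29)/(19 - 42) ≡ 23/24 mod 47. 24⁻¹ ≡ 2 (mod 47) since 24·2 = 48 ≡ 1, so λ ≡ 46.
  x = λ² - 42 - 19 = 2116 - 61 ≡ 34; y = λ·(42 - 34) - 29 ≡ 10. → (34, 10)
9P: (34, 10) + (19, 5). λ = (5 - 10)/(19 - 34) ≡ 42/32 mod 47. 32⁻¹ ≡ 25 (mod 47), so λ ≡ 16.
  x = λ² - 34 - 19 = 256 - 53 ≡ 15; y = λ·(34 - 15) - 10 ≡ 12. → (15, 12)
10P: (15, 12) + (19, 5). λ = (5 - 12)/(19 - 15) ≡ 40/4 mod 47. 4⁻¹ ≡ 12 (mod 47), so λ ≡ 10.
  x = λ² - 15 - 19 = 100 - 34 ≡ 19; y = λ·(15 - 19) - 12 ≡ 42. → (19, 42)
11P: (19, 42) + (19, 5): same x and y₁ ≡ -y₂, so the sum is ∞.
11P = ∞, so the order is 11.

11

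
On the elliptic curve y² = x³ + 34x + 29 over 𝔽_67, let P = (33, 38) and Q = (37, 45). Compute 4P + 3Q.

(25, 25)

First 4P:
Double-and-add on 4 = (100)₂. Start with P = (33, 38) for the leading 1-bit.
double: tangent at (33, 38): λ = (3·33² + 34)/(2·38) ≡ 18/9. 9⁻¹ ≡ 15 (mod 67), so λ ≡ 18·15 ≡ 2.
  x = λ² - 33 - 33 = 4 - 66 ≡ 5; y = λ·(33 - 5) - 38 ≡ 18. → (5, 18)
double: tangent at (5, 18): λ = (3·5² + 34)/(2·18) ≡ 42/36. 36⁻¹ ≡ 54 (mod 67), so λ ≡ 42·54 ≡ 57.
  x = λ² - 5 - 5 = 3249 - 10 ≡ 23; y = λ·(5 - 23) - 18 ≡ 28. → (23, 28)
4P = (23, 28).
Next 3Q:
Repeated addition: build up to 3Q.
2Q: tangent at (37, 45): λ = (3·37² + 34)/(2·45) ≡ 54/23. 23⁻¹ ≡ 35 (mod 67) since 23·35 = 805 ≡ 1, so λ ≡ 54·35 ≡ 14.
  x = λ² - 37 - 37 = 196 - 74 ≡ 55; y = λ·(37 - 55) - 45 ≡ 38. → (55, 38)
3Q: (55, 38) + (37, 45). λ = (45 - 38)/(37 - 55) ≡ 7/49 mod 67. 49⁻¹ ≡ 26 (mod 67), so λ ≡ 48.
  x = λ² - 55 - 37 = 2304 - 92 ≡ 1; y = λ·(55 - 1) - 38 ≡ 8. → (1, 8)
3Q = (1, 8).
Finally 4P + 3Q:
(23, 28) + (1, 8). λ = (8 - 28)/(1 - 23) ≡ 47/45 mod 67. 45⁻¹ ≡ 3 (mod 67), so λ ≡ 7.
  x = λ² - 23 - 1 = 49 - 24 ≡ 25; y = λ·(23 - 25) - 28 ≡ 25. → (25, 25)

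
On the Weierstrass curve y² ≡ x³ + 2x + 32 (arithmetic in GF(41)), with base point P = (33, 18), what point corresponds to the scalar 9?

(12, 29)

Double-and-add on 9 = (1001)₂. Start with P = (33, 18) for the leading 1-bit.
double: tangent at (33, 18): λ = (3·33² + 2)/(2·18) ≡ 30/36. 36⁻¹ ≡ 8 (mod 41), so λ ≡ 30·8 ≡ 35.
  x = λ² - 33 - 33 = 1225 - 66 ≡ 11; y = λ·(33 - 11) - 18 ≡ 14. → (11, 14)
double: tangent at (11, 14): λ = (3·11² + 2)/(2·14) ≡ 37/28. 28⁻¹ ≡ 22 (mod 41), so λ ≡ 37·22 ≡ 35.
  x = λ² - 11 - 11 = 1225 - 22 ≡ 14; y = λ·(11 - 14) - 14 ≡ 4. → (14, 4)
double: tangent at (14, 4): λ = (3·14² + 2)/(2·4) ≡ 16/8. 8⁻¹ ≡ 36 (mod 41) since 8·36 = 288 ≡ 1, so λ ≡ 16·36 ≡ 2.
  x = λ² - 14 - 14 = 4 - 28 ≡ 17; y = λ·(14 - 17) - 4 ≡ 31. → (17, 31)
add P: (17, 31) + (33, 18). λ = (18 - 31)/(33 - 17) ≡ 28/16 mod 41. 16⁻¹ ≡ 18 (mod 41), so λ ≡ 12.
  x = λ² - 17 - 33 = 144 - 50 ≡ 12; y = λ·(17 - 12) - 31 ≡ 29. → (12, 29)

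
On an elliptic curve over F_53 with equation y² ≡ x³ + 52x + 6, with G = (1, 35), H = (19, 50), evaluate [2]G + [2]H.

First 2G:
Repeated addition: build up to 2G.
2G: tangent at (1, 35): λ = (3·1² + 52)/(2·35) ≡ 2/17. 17⁻¹ ≡ 25 (mod 53) since 17·25 = 425 ≡ 1, so λ ≡ 2·25 ≡ 50.
  x = λ² - 1 - 1 = 2500 - 2 ≡ 7; y = λ·(1 - 7) - 35 ≡ 36. → (7, 36)
2G = (7, 36).
Next 2H:
Repeated addition: build up to 2H.
2H: tangent at (19, 50): λ = (3·19² + 52)/(2·50) ≡ 22/47. 47⁻¹ ≡ 44 (mod 53) since 47·44 = 2068 ≡ 1, so λ ≡ 22·44 ≡ 14.
  x = λ² - 19 - 19 = 196 - 38 ≡ 52; y = λ·(19 - 52) - 50 ≡ 18. → (52, 18)
2H = (52, 18).
Finally 2G + 2H:
(7, 36) + (52, 18). λ = (18 - 36)/(52 - 7) ≡ 35/45 mod 53. 45⁻¹ ≡ 33 (mod 53), so λ ≡ 42.
  x = λ² - 7 - 52 = 1764 - 59 ≡ 9; y = λ·(7 - 9) - 36 ≡ 39. → (9, 39)

(9, 39)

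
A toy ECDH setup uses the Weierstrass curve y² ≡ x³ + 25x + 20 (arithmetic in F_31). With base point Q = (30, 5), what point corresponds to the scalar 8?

(0, 19)

Double-and-add on 8 = (1000)₂. Start with Q = (30, 5) for the leading 1-bit.
double: tangent at (30, 5): λ = (3·30² + 25)/(2·5) ≡ 28/10. 10⁻¹ ≡ 28 (mod 31), so λ ≡ 28·28 ≡ 9.
  x = λ² - 30 - 30 = 81 - 60 ≡ 21; y = λ·(30 - 21) - 5 ≡ 14. → (21, 14)
double: tangent at (21, 14): λ = (3·21² + 25)/(2·14) ≡ 15/28. 28⁻¹ ≡ 10 (mod 31), so λ ≡ 15·10 ≡ 26.
  x = λ² - 21 - 21 = 676 - 42 ≡ 14; y = λ·(21 - 14) - 14 ≡ 13. → (14, 13)
double: tangent at (14, 13): λ = (3·14² + 25)/(2·13) ≡ 24/26. 26⁻¹ ≡ 6 (mod 31) since 26·6 = 156 ≡ 1, so λ ≡ 24·6 ≡ 20.
  x = λ² - 14 - 14 = 400 - 28 ≡ 0; y = λ·(14 - 0) - 13 ≡ 19. → (0, 19)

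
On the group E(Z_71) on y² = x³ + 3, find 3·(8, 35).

Write P = (8, 35).
Repeated addition: build up to 3P.
2P: tangent at (8, 35): λ = (3·8² + 0)/(2·35) ≡ 50/70. 70⁻¹ ≡ 70 (mod 71) since 70·70 = 4900 ≡ 1, so λ ≡ 50·70 ≡ 21.
  x = λ² - 8 - 8 = 441 - 16 ≡ 70; y = λ·(8 - 70) - 35 ≡ 12. → (70, 12)
3P: (70, 12) + (8, 35). λ = (35 - 12)/(8 - 70) ≡ 23/9 mod 71. 9⁻¹ ≡ 8 (mod 71), so λ ≡ 42.
  x = λ² - 70 - 8 = 1764 - 78 ≡ 53; y = λ·(70 - 53) - 12 ≡ 63. → (53, 63)

(53, 63)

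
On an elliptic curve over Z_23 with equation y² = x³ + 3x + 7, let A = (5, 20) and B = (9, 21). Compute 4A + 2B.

(5, 20)

First 4A:
Repeated addition: build up to 4A.
2A: tangent at (5, 20): λ = (3·5² + 3)/(2·20) ≡ 9/17. 17⁻¹ ≡ 19 (mod 23), so λ ≡ 9·19 ≡ 10.
  x = λ² - 5 - 5 = 100 - 10 ≡ 21; y = λ·(5 - 21) - 20 ≡ 4. → (21, 4)
3A: (21, 4) + (5, 20). λ = (20 - 4)/(5 - 21) ≡ 16/7 mod 23. 7⁻¹ ≡ 10 (mod 23), so λ ≡ 22.
  x = λ² - 21 - 5 = 484 - 26 ≡ 21; y = λ·(21 - 21) - 4 ≡ 19. → (21, 19)
4A: (21, 19) + (5, 20). λ = (20 - 19)/(5 - 21) ≡ 1/7 mod 23. 7⁻¹ ≡ 10 (mod 23), so λ ≡ 10.
  x = λ² - 21 - 5 = 100 - 26 ≡ 5; y = λ·(21 - 5) - 19 ≡ 3. → (5, 3)
4A = (5, 3).
Next 2B:
Repeated addition: build up to 2B.
2B: tangent at (9, 21): λ = (3·9² + 3)/(2·21) ≡ 16/19. 19⁻¹ ≡ 17 (mod 23) since 19·17 = 323 ≡ 1, so λ ≡ 16·17 ≡ 19.
  x = λ² - 9 - 9 = 361 - 18 ≡ 21; y = λ·(9 - 21) - 21 ≡ 4. → (21, 4)
2B = (21, 4).
Finally 4A + 2B:
(5, 3) + (21, 4). λ = (4 - 3)/(21 - 5) ≡ 1/16 mod 23. 16⁻¹ ≡ 13 (mod 23) since 16·13 = 208 ≡ 1, so λ ≡ 13.
  x = λ² - 5 - 21 = 169 - 26 ≡ 5; y = λ·(5 - 5) - 3 ≡ 20. → (5, 20)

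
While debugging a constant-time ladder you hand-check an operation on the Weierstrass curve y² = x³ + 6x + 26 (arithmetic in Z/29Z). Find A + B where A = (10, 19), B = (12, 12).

(12, 17)

(10, 19) + (12, 12). λ = (12 - 19)/(12 - 10) ≡ 22/2 mod 29. 2⁻¹ ≡ 15 (mod 29) since 2·15 = 30 ≡ 1, so λ ≡ 11.
  x = λ² - 10 - 12 = 121 - 22 ≡ 12; y = λ·(10 - 12) - 19 ≡ 17. → (12, 17)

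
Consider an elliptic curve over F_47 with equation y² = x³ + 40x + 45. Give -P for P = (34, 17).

-(34, 17) = (34, -17 mod 47) = (34, 30).

(34, 30)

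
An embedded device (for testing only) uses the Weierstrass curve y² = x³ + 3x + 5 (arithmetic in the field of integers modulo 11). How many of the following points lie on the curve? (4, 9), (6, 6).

1

(4, 9): 9² ≡ 4, rhs ≡ 4 → on.
(6, 6): 6² ≡ 3, rhs ≡ 8 → off.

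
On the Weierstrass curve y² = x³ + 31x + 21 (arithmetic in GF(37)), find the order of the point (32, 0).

2P: (32, 0) + (32, 0): same x and y₁ ≡ -y₂, so the sum is the point at infinity.
2P = the point at infinity, so the order is 2.

2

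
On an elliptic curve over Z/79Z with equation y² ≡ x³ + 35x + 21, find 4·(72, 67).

Write Q = (72, 67).
Repeated addition: build up to 4Q.
2Q: tangent at (72, 67): λ = (3·72² + 35)/(2·67) ≡ 24/55. 55⁻¹ ≡ 23 (mod 79) since 55·23 = 1265 ≡ 1, so λ ≡ 24·23 ≡ 78.
  x = λ² - 72 - 72 = 6084 - 144 ≡ 15; y = λ·(72 - 15) - 67 ≡ 34. → (15, 34)
3Q: (15, 34) + (72, 67). λ = (67 - 34)/(72 - 15) ≡ 33/57 mod 79. 57⁻¹ ≡ 61 (mod 79), so λ ≡ 38.
  x = λ² - 15 - 72 = 1444 - 87 ≡ 14; y = λ·(15 - 14) - 34 ≡ 4. → (14, 4)
4Q: (14, 4) + (72, 67). λ = (67 - 4)/(72 - 14) ≡ 63/58 mod 79. 58⁻¹ ≡ 15 (mod 79), so λ ≡ 76.
  x = λ² - 14 - 72 = 5776 - 86 ≡ 2; y = λ·(14 - 2) - 4 ≡ 39. → (2, 39)

(2, 39)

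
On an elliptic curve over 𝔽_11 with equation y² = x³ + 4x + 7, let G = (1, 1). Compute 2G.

tangent at (1, 1): λ = (3·1² + 4)/(2·1) ≡ 7/2. 2⁻¹ ≡ 6 (mod 11), so λ ≡ 7·6 ≡ 9.
  x = λ² - 1 - 1 = 81 - 2 ≡ 2; y = λ·(1 - 2) - 1 ≡ 1. → (2, 1)

(2, 1)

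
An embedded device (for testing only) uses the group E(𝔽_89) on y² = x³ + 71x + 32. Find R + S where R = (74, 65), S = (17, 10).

(74, 65) + (17, 10). λ = (10 - 65)/(17 - 74) ≡ 34/32 mod 89. 32⁻¹ ≡ 64 (mod 89), so λ ≡ 40.
  x = λ² - 74 - 17 = 1600 - 91 ≡ 85; y = λ·(74 - 85) - 65 ≡ 29. → (85, 29)

(85, 29)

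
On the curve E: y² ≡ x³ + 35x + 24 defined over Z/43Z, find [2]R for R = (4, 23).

tangent at (4, 23): λ = (3·4² + 35)/(2·23) ≡ 40/3. 3⁻¹ ≡ 29 (mod 43) since 3·29 = 87 ≡ 1, so λ ≡ 40·29 ≡ 42.
  x = λ² - 4 - 4 = 1764 - 8 ≡ 36; y = λ·(4 - 36) - 23 ≡ 9. → (36, 9)

(36, 9)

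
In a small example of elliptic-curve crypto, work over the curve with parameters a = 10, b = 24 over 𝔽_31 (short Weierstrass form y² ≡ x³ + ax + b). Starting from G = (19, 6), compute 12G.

Double-and-add on 12 = (1100)₂. Start with G = (19, 6) for the leading 1-bit.
double: tangent at (19, 6): λ = (3·19² + 10)/(2·6) ≡ 8/12. 12⁻¹ ≡ 13 (mod 31), so λ ≡ 8·13 ≡ 11.
  x = λ² - 19 - 19 = 121 - 38 ≡ 21; y = λ·(19 - 21) - 6 ≡ 3. → (21, 3)
add G: (21, 3) + (19, 6). λ = (6 - 3)/(19 - 21) ≡ 3/29 mod 31. 29⁻¹ ≡ 15 (mod 31) since 29·15 = 435 ≡ 1, so λ ≡ 14.
  x = λ² - 21 - 19 = 196 - 40 ≡ 1; y = λ·(21 - 1) - 3 ≡ 29. → (1, 29)
double: tangent at (1, 29): λ = (3·1² + 10)/(2·29) ≡ 13/27. 27⁻¹ ≡ 23 (mod 31), so λ ≡ 13·23 ≡ 20.
  x = λ² - 1 - 1 = 400 - 2 ≡ 26; y = λ·(1 - 26) - 29 ≡ 29. → (26, 29)
double: tangent at (26, 29): λ = (3·26² + 10)/(2·29) ≡ 23/27. 27⁻¹ ≡ 23 (mod 31), so λ ≡ 23·23 ≡ 2.
  x = λ² - 26 - 26 = 4 - 52 ≡ 14; y = λ·(26 - 14) - 29 ≡ 26. → (14, 26)

(14, 26)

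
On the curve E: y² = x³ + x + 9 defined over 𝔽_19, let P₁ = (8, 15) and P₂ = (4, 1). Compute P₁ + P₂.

(5, 5)

(8, 15) + (4, 1). λ = (1 - 15)/(4 - 8) ≡ 5/15 mod 19. 15⁻¹ ≡ 14 (mod 19) since 15·14 = 210 ≡ 1, so λ ≡ 13.
  x = λ² - 8 - 4 = 169 - 12 ≡ 5; y = λ·(8 - 5) - 15 ≡ 5. → (5, 5)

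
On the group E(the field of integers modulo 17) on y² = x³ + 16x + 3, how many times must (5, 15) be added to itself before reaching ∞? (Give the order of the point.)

2P: tangent at (5, 15): λ = (3·5² + 16)/(2·15) ≡ 6/13. 13⁻¹ ≡ 4 (mod 17) since 13·4 = 52 ≡ 1, so λ ≡ 6·4 ≡ 7.
  x = λ² - 5 - 5 = 49 - 10 ≡ 5; y = λ·(5 - 5) - 15 ≡ 2. → (5, 2)
3P: (5, 2) + (5, 15): same x and y₁ ≡ -y₂, so the sum is ∞.
3P = ∞, so the order is 3.

3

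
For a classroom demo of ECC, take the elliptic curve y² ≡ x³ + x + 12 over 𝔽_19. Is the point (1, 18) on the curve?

no

y² = 18² ≡ 1; x³ + 1x + 12 = 14 ≡ 14 (mod 19). 1 ≠ 14.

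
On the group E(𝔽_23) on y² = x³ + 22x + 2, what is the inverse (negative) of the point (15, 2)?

(15, 21)

-(15, 2) = (15, -2 mod 23) = (15, 21).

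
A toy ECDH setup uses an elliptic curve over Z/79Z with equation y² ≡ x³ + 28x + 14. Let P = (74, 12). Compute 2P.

(11, 51)

tangent at (74, 12): λ = (3·74² + 28)/(2·12) ≡ 24/24. 24⁻¹ ≡ 56 (mod 79), so λ ≡ 24·56 ≡ 1.
  x = λ² - 74 - 74 = 1 - 148 ≡ 11; y = λ·(74 - 11) - 12 ≡ 51. → (11, 51)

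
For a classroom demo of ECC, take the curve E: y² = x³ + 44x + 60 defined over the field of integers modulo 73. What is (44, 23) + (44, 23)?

(60, 49)

tangent at (44, 23): λ = (3·44² + 44)/(2·23) ≡ 12/46. 46⁻¹ ≡ 27 (mod 73) since 46·27 = 1242 ≡ 1, so λ ≡ 12·27 ≡ 32.
  x = λ² - 44 - 44 = 1024 - 88 ≡ 60; y = λ·(44 - 60) - 23 ≡ 49. → (60, 49)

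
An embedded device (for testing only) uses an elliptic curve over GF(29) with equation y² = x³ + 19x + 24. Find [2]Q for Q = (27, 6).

(0, 13)

tangent at (27, 6): λ = (3·27² + 19)/(2·6) ≡ 2/12. 12⁻¹ ≡ 17 (mod 29), so λ ≡ 2·17 ≡ 5.
  x = λ² - 27 - 27 = 25 - 54 ≡ 0; y = λ·(27 - 0) - 6 ≡ 13. → (0, 13)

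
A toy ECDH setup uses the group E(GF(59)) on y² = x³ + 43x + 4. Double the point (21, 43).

tangent at (21, 43): λ = (3·21² + 43)/(2·43) ≡ 9/27. 27⁻¹ ≡ 35 (mod 59) since 27·35 = 945 ≡ 1, so λ ≡ 9·35 ≡ 20.
  x = λ² - 21 - 21 = 400 - 42 ≡ 4; y = λ·(21 - 4) - 43 ≡ 2. → (4, 2)

(4, 2)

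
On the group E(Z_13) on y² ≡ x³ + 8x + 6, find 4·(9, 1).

Write G = (9, 1).
Repeated addition: build up to 4G.
2G: tangent at (9, 1): λ = (3·9² + 8)/(2·1) ≡ 4/2. 2⁻¹ ≡ 7 (mod 13), so λ ≡ 4·7 ≡ 2.
  x = λ² - 9 - 9 = 4 - 18 ≡ 12; y = λ·(9 - 12) - 1 ≡ 6. → (12, 6)
3G: (12, 6) + (9, 1). λ = (1 - 6)/(9 - 12) ≡ 8/10 mod 13. 10⁻¹ ≡ 4 (mod 13), so λ ≡ 6.
  x = λ² - 12 - 9 = 36 - 21 ≡ 2; y = λ·(12 - 2) - 6 ≡ 2. → (2, 2)
4G: (2, 2) + (9, 1). λ = (1 - 2)/(9 - 2) ≡ 12/7 mod 13. 7⁻¹ ≡ 2 (mod 13), so λ ≡ 11.
  x = λ² - 2 - 9 = 121 - 11 ≡ 6; y = λ·(2 - 6) - 2 ≡ 6. → (6, 6)

(6, 6)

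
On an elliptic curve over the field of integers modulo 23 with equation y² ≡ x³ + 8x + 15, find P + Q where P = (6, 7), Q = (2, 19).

(6, 7) + (2, 19). λ = (19 - 7)/(2 - 6) ≡ 12/19 mod 23. 19⁻¹ ≡ 17 (mod 23), so λ ≡ 20.
  x = λ² - 6 - 2 = 400 - 8 ≡ 1; y = λ·(6 - 1) - 7 ≡ 1. → (1, 1)

(1, 1)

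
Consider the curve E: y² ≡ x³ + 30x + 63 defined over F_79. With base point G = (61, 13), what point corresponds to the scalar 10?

Double-and-add on 10 = (1010)₂. Start with G = (61, 13) for the leading 1-bit.
double: tangent at (61, 13): λ = (3·61² + 30)/(2·13) ≡ 54/26. 26⁻¹ ≡ 76 (mod 79) since 26·76 = 1976 ≡ 1, so λ ≡ 54·76 ≡ 75.
  x = λ² - 61 - 61 = 5625 - 122 ≡ 52; y = λ·(61 - 52) - 13 ≡ 30. → (52, 30)
double: tangent at (52, 30): λ = (3·52² + 30)/(2·30) ≡ 5/60. 60⁻¹ ≡ 54 (mod 79) since 60·54 = 3240 ≡ 1, so λ ≡ 5·54 ≡ 33.
  x = λ² - 52 - 52 = 1089 - 104 ≡ 37; y = λ·(52 - 37) - 30 ≡ 70. → (37, 70)
add G: (37, 70) + (61, 13). λ = (13 - 70)/(61 - 37) ≡ 22/24 mod 79. 24⁻¹ ≡ 56 (mod 79), so λ ≡ 47.
  x = λ² - 37 - 61 = 2209 - 98 ≡ 57; y = λ·(37 - 57) - 70 ≡ 17. → (57, 17)
double: tangent at (57, 17): λ = (3·57² + 30)/(2·17) ≡ 60/34. 34⁻¹ ≡ 7 (mod 79), so λ ≡ 60·7 ≡ 25.
  x = λ² - 57 - 57 = 625 - 114 ≡ 37; y = λ·(57 - 37) - 17 ≡ 9. → (37, 9)

(37, 9)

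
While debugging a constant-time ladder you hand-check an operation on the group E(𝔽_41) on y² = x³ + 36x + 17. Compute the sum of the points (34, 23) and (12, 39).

(34, 23) + (12, 39). λ = (39 - 23)/(12 - 34) ≡ 16/19 mod 41. 19⁻¹ ≡ 13 (mod 41), so λ ≡ 3.
  x = λ² - 34 - 12 = 9 - 46 ≡ 4; y = λ·(34 - 4) - 23 ≡ 26. → (4, 26)

(4, 26)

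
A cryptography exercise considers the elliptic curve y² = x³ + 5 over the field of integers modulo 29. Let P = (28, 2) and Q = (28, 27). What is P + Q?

The two points share x = 28 and their y-coordinates satisfy 2 + 27 ≡ 0 (mod 29), so they are inverses. Their sum is the point at infinity.

O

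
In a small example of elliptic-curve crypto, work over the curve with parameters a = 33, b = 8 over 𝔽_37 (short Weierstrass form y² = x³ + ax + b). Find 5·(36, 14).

Write G = (36, 14).
Double-and-add on 5 = (101)₂. Start with G = (36, 14) for the leading 1-bit.
double: tangent at (36, 14): λ = (3·36² + 33)/(2·14) ≡ 36/28. 28⁻¹ ≡ 4 (mod 37), so λ ≡ 36·4 ≡ 33.
  x = λ² - 36 - 36 = 1089 - 72 ≡ 18; y = λ·(36 - 18) - 14 ≡ 25. → (18, 25)
double: tangent at (18, 25): λ = (3·18² + 33)/(2·25) ≡ 6/13. 13⁻¹ ≡ 20 (mod 37), so λ ≡ 6·20 ≡ 9.
  x = λ² - 18 - 18 = 81 - 36 ≡ 8; y = λ·(18 - 8) - 25 ≡ 28. → (8, 28)
add G: (8, 28) + (36, 14). λ = (14 - 28)/(36 - 8) ≡ 23/28 mod 37. 28⁻¹ ≡ 4 (mod 37) since 28·4 = 112 ≡ 1, so λ ≡ 18.
  x = λ² - 8 - 36 = 324 - 44 ≡ 21; y = λ·(8 - 21) - 28 ≡ 34. → (21, 34)

(21, 34)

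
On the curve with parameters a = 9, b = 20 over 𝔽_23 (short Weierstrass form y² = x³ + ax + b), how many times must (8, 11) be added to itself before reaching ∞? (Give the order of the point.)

11

2P: tangent at (8, 11): λ = (3·8² + 9)/(2·11) ≡ 17/22. 22⁻¹ ≡ 22 (mod 23), so λ ≡ 17·22 ≡ 6.
  x = λ² - 8 - 8 = 36 - 16 ≡ 20; y = λ·(8 - 20) - 11 ≡ 9. → (20, 9)
3P: (20, 9) + (8, 11). λ = (11 - 9)/(8 - 20) ≡ 2/11 mod 23. 11⁻¹ ≡ 21 (mod 23) since 11·21 = 231 ≡ 1, so λ ≡ 19.
  x = λ² - 20 - 8 = 361 - 28 ≡ 11; y = λ·(20 - 11) - 9 ≡ 1. → (11, 1)
4P: (11, 1) + (8, 11). λ = (11 - 1)/(8 - 11) ≡ 10/20 mod 23. 20⁻¹ ≡ 15 (mod 23), so λ ≡ 12.
  x = λ² - 11 - 8 = 144 - 19 ≡ 10; y = λ·(11 - 10) - 1 ≡ 11. → (10, 11)
5P: (10, 11) + (8, 11). λ = (11 - 11)/(8 - 10) ≡ 0/21 mod 23. 21⁻¹ ≡ 11 (mod 23), so λ ≡ 0.
  x = λ² - 10 - 8 = 0 - 18 ≡ 5; y = λ·(10 - 5) - 11 ≡ 12. → (5, 12)
6P: (5, 12) + (8, 11). λ = (11 - 12)/(8 - 5) ≡ 22/3 mod 23. 3⁻¹ ≡ 8 (mod 23) since 3·8 = 24 ≡ 1, so λ ≡ 15.
  x = λ² - 5 - 8 = 225 - 13 ≡ 5; y = λ·(5 - 5) - 12 ≡ 11. → (5, 11)
7P: (5, 11) + (8, 11). λ = (11 - 11)/(8 - 5) ≡ 0/3 mod 23. 3⁻¹ ≡ 8 (mod 23) since 3·8 = 24 ≡ 1, so λ ≡ 0.
  x = λ² - 5 - 8 = 0 - 13 ≡ 10; y = λ·(5 - 10) - 11 ≡ 12. → (10, 12)
8P: (10, 12) + (8, 11). λ = (11 - 12)/(8 - 10) ≡ 22/21 mod 23. 21⁻¹ ≡ 11 (mod 23), so λ ≡ 12.
  x = λ² - 10 - 8 = 144 - 18 ≡ 11; y = λ·(10 - 11) - 12 ≡ 22. → (11, 22)
9P: (11, 22) + (8, 11). λ = (11 - 22)/(8 - 11) ≡ 12/20 mod 23. 20⁻¹ ≡ 15 (mod 23), so λ ≡ 19.
  x = λ² - 11 - 8 = 361 - 19 ≡ 20; y = λ·(11 - 20) - 22 ≡ 14. → (20, 14)
10P: (20, 14) + (8, 11). λ = (11 - 14)/(8 - 20) ≡ 20/11 mod 23. 11⁻¹ ≡ 21 (mod 23), so λ ≡ 6.
  x = λ² - 20 - 8 = 36 - 28 ≡ 8; y = λ·(20 - 8) - 14 ≡ 12. → (8, 12)
11P: (8, 12) + (8, 11): same x and y₁ ≡ -y₂, so the sum is ∞.
11P = ∞, so the order is 11.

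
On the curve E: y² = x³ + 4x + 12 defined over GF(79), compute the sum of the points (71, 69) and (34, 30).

(71, 69) + (34, 30). λ = (30 - 69)/(34 - 71) ≡ 40/42 mod 79. 42⁻¹ ≡ 32 (mod 79), so λ ≡ 16.
  x = λ² - 71 - 34 = 256 - 105 ≡ 72; y = λ·(71 - 72) - 69 ≡ 73. → (72, 73)

(72, 73)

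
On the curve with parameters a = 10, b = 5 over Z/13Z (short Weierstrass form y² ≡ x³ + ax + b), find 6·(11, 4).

(11, 4)

Write Q = (11, 4).
Double-and-add on 6 = (110)₂. Start with Q = (11, 4) for the leading 1-bit.
double: tangent at (11, 4): λ = (3·11² + 10)/(2·4) ≡ 9/8. 8⁻¹ ≡ 5 (mod 13) since 8·5 = 40 ≡ 1, so λ ≡ 9·5 ≡ 6.
  x = λ² - 11 - 11 = 36 - 22 ≡ 1; y = λ·(11 - 1) - 4 ≡ 4. → (1, 4)
add Q: (1, 4) + (11, 4). λ = (4 - 4)/(11 - 1) ≡ 0/10 mod 13. 10⁻¹ ≡ 4 (mod 13) since 10·4 = 40 ≡ 1, so λ ≡ 0.
  x = λ² - 1 - 11 = 0 - 12 ≡ 1; y = λ·(1 - 1) - 4 ≡ 9. → (1, 9)
double: tangent at (1, 9): λ = (3·1² + 10)/(2·9) ≡ 0/5. 5⁻¹ ≡ 8 (mod 13) since 5·8 = 40 ≡ 1, so λ ≡ 0·8 ≡ 0.
  x = λ² - 1 - 1 = 0 - 2 ≡ 11; y = λ·(1 - 11) - 9 ≡ 4. → (11, 4)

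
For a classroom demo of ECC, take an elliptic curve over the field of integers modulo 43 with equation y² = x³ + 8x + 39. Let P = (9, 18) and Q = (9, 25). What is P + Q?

The two points share x = 9 and their y-coordinates satisfy 18 + 25 ≡ 0 (mod 43), so they are inverses. Their sum is 𝒪.

O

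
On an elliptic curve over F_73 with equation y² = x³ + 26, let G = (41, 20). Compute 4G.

Double-and-add on 4 = (100)₂. Start with G = (41, 20) for the leading 1-bit.
double: tangent at (41, 20): λ = (3·41² + 0)/(2·20) ≡ 6/40. 40⁻¹ ≡ 42 (mod 73), so λ ≡ 6·42 ≡ 33.
  x = λ² - 41 - 41 = 1089 - 82 ≡ 58; y = λ·(41 - 58) - 20 ≡ 3. → (58, 3)
double: tangent at (58, 3): λ = (3·58² + 0)/(2·3) ≡ 18/6. 6⁻¹ ≡ 61 (mod 73) since 6·61 = 366 ≡ 1, so λ ≡ 18·61 ≡ 3.
  x = λ² - 58 - 58 = 9 - 116 ≡ 39; y = λ·(58 - 39) - 3 ≡ 54. → (39, 54)

(39, 54)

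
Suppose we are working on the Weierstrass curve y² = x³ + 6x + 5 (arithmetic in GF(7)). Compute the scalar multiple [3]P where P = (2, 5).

Repeated addition: build up to 3P.
2P: tangent at (2, 5): λ = (3·2² + 6)/(2·5) ≡ 4/3. 3⁻¹ ≡ 5 (mod 7), so λ ≡ 4·5 ≡ 6.
  x = λ² - 2 - 2 = 36 - 4 ≡ 4; y = λ·(2 - 4) - 5 ≡ 4. → (4, 4)
3P: (4, 4) + (2, 5). λ = (5 - 4)/(2 - 4) ≡ 1/5 mod 7. 5⁻¹ ≡ 3 (mod 7) since 5·3 = 15 ≡ 1, so λ ≡ 3.
  x = λ² - 4 - 2 = 9 - 6 ≡ 3; y = λ·(4 - 3) - 4 ≡ 6. → (3, 6)

(3, 6)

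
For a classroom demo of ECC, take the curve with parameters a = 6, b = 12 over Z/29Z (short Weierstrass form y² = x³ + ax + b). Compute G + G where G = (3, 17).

tangent at (3, 17): λ = (3·3² + 6)/(2·17) ≡ 4/5. 5⁻¹ ≡ 6 (mod 29), so λ ≡ 4·6 ≡ 24.
  x = λ² - 3 - 3 = 576 - 6 ≡ 19; y = λ·(3 - 19) - 17 ≡ 5. → (19, 5)

(19, 5)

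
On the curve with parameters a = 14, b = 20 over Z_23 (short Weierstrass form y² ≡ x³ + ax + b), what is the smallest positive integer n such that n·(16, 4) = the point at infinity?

9

2P: tangent at (16, 4): λ = (3·16² + 14)/(2·4) ≡ 0/8. 8⁻¹ ≡ 3 (mod 23), so λ ≡ 0·3 ≡ 0.
  x = λ² - 16 - 16 = 0 - 32 ≡ 14; y = λ·(16 - 14) - 4 ≡ 19. → (14, 19)
3P: (14, 19) + (16, 4). λ = (4 - 19)/(16 - 14) ≡ 8/2 mod 23. 2⁻¹ ≡ 12 (mod 23), so λ ≡ 4.
  x = λ² - 14 - 16 = 16 - 30 ≡ 9; y = λ·(14 - 9) - 19 ≡ 1. → (9, 1)
4P: (9, 1) + (16, 4). λ = (4 - 1)/(16 - 9) ≡ 3/7 mod 23. 7⁻¹ ≡ 10 (mod 23) since 7·10 = 70 ≡ 1, so λ ≡ 7.
  x = λ² - 9 - 16 = 49 - 25 ≡ 1; y = λ·(9 - 1) - 1 ≡ 9. → (1, 9)
5P: (1, 9) + (16, 4). λ = (4 - 9)/(16 - 1) ≡ 18/15 mod 23. 15⁻¹ ≡ 20 (mod 23) since 15·20 = 300 ≡ 1, so λ ≡ 15.
  x = λ² - 1 - 16 = 225 - 17 ≡ 1; y = λ·(1 - 1) - 9 ≡ 14. → (1, 14)
6P: (1, 14) + (16, 4). λ = (4 - 14)/(16 - 1) ≡ 13/15 mod 23. 15⁻¹ ≡ 20 (mod 23), so λ ≡ 7.
  x = λ² - 1 - 16 = 49 - 17 ≡ 9; y = λ·(1 - 9) - 14 ≡ 22. → (9, 22)
7P: (9, 22) + (16, 4). λ = (4 - 22)/(16 - 9) ≡ 5/7 mod 23. 7⁻¹ ≡ 10 (mod 23), so λ ≡ 4.
  x = λ² - 9 - 16 = 16 - 25 ≡ 14; y = λ·(9 - 14) - 22 ≡ 4. → (14, 4)
8P: (14, 4) + (16, 4). λ = (4 - 4)/(16 - 14) ≡ 0/2 mod 23. 2⁻¹ ≡ 12 (mod 23) since 2·12 = 24 ≡ 1, so λ ≡ 0.
  x = λ² - 14 - 16 = 0 - 30 ≡ 16; y = λ·(14 - 16) - 4 ≡ 19. → (16, 19)
9P: (16, 19) + (16, 4): same x and y₁ ≡ -y₂, so the sum is the point at infinity.
9P = the point at infinity, so the order is 9.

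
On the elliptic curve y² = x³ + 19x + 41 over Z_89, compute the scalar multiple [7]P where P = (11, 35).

(46, 23)

Double-and-add on 7 = (111)₂. Start with P = (11, 35) for the leading 1-bit.
double: tangent at (11, 35): λ = (3·11² + 19)/(2·35) ≡ 26/70. 70⁻¹ ≡ 14 (mod 89), so λ ≡ 26·14 ≡ 8.
  x = λ² - 11 - 11 = 64 - 22 ≡ 42; y = λ·(11 - 42) - 35 ≡ 73. → (42, 73)
add P: (42, 73) + (11, 35). λ = (35 - 73)/(11 - 42) ≡ 51/58 mod 89. 58⁻¹ ≡ 66 (mod 89) since 58·66 = 3828 ≡ 1, so λ ≡ 73.
  x = λ² - 42 - 11 = 5329 - 53 ≡ 25; y = λ·(42 - 25) - 73 ≡ 11. → (25, 11)
double: tangent at (25, 11): λ = (3·25² + 19)/(2·11) ≡ 25/22. 22⁻¹ ≡ 85 (mod 89), so λ ≡ 25·85 ≡ 78.
  x = λ² - 25 - 25 = 6084 - 50 ≡ 71; y = λ·(25 - 71) - 11 ≡ 50. → (71, 50)
add P: (71, 50) + (11, 35). λ = (35 - 50)/(11 - 71) ≡ 74/29 mod 89. 29⁻¹ ≡ 43 (mod 89) since 29·43 = 1247 ≡ 1, so λ ≡ 67.
  x = λ² - 71 - 11 = 4489 - 82 ≡ 46; y = λ·(71 - 46) - 50 ≡ 23. → (46, 23)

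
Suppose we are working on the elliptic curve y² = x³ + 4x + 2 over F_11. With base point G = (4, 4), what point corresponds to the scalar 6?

Double-and-add on 6 = (110)₂. Start with G = (4, 4) for the leading 1-bit.
double: tangent at (4, 4): λ = (3·4² + 4)/(2·4) ≡ 8/8. 8⁻¹ ≡ 7 (mod 11), so λ ≡ 8·7 ≡ 1.
  x = λ² - 4 - 4 = 1 - 8 ≡ 4; y = λ·(4 - 4) - 4 ≡ 7. → (4, 7)
add G: (4, 7) + (4, 4): same x and y₁ ≡ -y₂, so the sum is 𝒪.
double: 𝒪 + 𝒪 = 𝒪 (identity).

O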